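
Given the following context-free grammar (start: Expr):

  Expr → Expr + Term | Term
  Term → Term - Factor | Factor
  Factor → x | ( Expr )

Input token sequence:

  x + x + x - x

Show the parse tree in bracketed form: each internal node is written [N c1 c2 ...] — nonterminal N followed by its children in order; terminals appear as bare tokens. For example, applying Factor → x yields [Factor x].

Expr
Expr + Term
Expr + Term + Term
Term + Term + Term
Factor + Term + Term
x + Term + Term
x + Factor + Term
x + x + Term
x + x + Term - Factor
x + x + Factor - Factor
x + x + x - Factor
x + x + x - x

[Expr [Expr [Expr [Term [Factor x]]] + [Term [Factor x]]] + [Term [Term [Factor x]] - [Factor x]]]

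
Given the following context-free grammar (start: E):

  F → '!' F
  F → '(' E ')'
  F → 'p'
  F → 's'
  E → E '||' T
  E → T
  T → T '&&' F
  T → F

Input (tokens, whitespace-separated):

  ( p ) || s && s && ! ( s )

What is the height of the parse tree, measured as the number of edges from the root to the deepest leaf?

[E [E [T [F ( [E [T [F p]]] )]]] || [T [T [T [F s]] && [F s]] && [F ! [F ( [E [T [F s]]] )]]]]

7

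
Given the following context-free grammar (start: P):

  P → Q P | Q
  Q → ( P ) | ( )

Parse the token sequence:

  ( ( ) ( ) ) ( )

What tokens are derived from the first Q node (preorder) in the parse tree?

( ( ) ( ) )

[P [Q ( [P [Q ( )] [P [Q ( )]]] )] [P [Q ( )]]]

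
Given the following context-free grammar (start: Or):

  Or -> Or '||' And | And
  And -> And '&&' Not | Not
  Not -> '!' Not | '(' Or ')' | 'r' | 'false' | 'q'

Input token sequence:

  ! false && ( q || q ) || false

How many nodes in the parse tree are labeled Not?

6

[Or [Or [And [And [Not ! [Not false]]] && [Not ( [Or [Or [And [Not q]]] || [And [Not q]]] )]]] || [And [Not false]]]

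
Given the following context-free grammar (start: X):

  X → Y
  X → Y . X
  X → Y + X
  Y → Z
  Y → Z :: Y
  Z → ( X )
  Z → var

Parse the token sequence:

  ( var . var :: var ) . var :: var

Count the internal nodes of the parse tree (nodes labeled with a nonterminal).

[X [Y [Z ( [X [Y [Z var]] . [X [Y [Z var] :: [Y [Z var]]]]] )]] . [X [Y [Z var] :: [Y [Z var]]]]]

16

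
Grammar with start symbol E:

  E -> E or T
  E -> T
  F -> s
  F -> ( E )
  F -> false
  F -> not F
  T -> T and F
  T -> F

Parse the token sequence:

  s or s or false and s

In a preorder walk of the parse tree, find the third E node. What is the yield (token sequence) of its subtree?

[E [E [E [T [F s]]] or [T [F s]]] or [T [T [F false]] and [F s]]]

s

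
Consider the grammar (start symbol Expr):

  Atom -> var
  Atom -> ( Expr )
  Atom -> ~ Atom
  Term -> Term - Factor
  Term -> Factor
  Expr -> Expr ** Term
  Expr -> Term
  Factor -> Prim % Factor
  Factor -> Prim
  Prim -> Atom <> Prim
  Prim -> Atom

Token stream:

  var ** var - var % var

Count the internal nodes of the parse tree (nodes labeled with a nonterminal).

[Expr [Expr [Term [Factor [Prim [Atom var]]]]] ** [Term [Term [Factor [Prim [Atom var]]]] - [Factor [Prim [Atom var]] % [Factor [Prim [Atom var]]]]]]

17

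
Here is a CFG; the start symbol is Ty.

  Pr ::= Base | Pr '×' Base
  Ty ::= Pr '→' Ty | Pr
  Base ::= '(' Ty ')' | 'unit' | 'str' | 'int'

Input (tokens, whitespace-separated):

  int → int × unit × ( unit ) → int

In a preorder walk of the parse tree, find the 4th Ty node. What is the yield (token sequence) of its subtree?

int

[Ty [Pr [Base int]] → [Ty [Pr [Pr [Pr [Base int]] × [Base unit]] × [Base ( [Ty [Pr [Base unit]]] )]] → [Ty [Pr [Base int]]]]]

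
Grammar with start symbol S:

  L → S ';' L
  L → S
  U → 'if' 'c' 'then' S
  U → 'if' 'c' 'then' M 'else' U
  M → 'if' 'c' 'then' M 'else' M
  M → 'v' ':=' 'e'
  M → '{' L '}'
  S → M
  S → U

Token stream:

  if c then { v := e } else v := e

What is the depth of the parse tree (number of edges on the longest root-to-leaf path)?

6

[S [M if c then [M { [L [S [M v := e]]] }] else [M v := e]]]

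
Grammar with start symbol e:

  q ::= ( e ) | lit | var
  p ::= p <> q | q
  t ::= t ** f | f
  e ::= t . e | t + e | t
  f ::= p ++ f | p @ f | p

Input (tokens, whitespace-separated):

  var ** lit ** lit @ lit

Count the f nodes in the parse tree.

[e [t [t [t [f [p [q var]]]] ** [f [p [q lit]]]] ** [f [p [q lit]] @ [f [p [q lit]]]]]]

4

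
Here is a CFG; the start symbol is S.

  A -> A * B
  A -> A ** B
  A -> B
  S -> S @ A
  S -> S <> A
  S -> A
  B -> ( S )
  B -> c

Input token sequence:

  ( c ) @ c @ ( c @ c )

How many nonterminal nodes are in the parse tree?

18

[S [S [S [A [B ( [S [A [B c]]] )]]] @ [A [B c]]] @ [A [B ( [S [S [A [B c]]] @ [A [B c]]] )]]]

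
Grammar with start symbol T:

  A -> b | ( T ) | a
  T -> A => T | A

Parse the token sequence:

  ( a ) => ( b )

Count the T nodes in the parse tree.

4

[T [A ( [T [A a]] )] => [T [A ( [T [A b]] )]]]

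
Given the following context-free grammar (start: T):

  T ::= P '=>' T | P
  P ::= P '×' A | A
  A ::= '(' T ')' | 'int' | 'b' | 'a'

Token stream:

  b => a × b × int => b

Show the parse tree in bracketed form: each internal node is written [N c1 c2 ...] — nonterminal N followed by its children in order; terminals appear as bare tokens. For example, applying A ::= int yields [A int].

[T [P [A b]] => [T [P [P [P [A a]] × [A b]] × [A int]] => [T [P [A b]]]]]

T
P => T
A => T
b => T
b => P => T
b => P × A => T
b => P × A × A => T
b => A × A × A => T
b => a × A × A => T
b => a × b × A => T
b => a × b × int => T
b => a × b × int => P
b => a × b × int => A
b => a × b × int => b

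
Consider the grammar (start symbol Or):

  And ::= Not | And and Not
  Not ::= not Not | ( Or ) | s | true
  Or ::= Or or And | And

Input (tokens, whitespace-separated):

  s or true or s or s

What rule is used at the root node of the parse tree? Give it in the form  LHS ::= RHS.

Or ::= Or or And

[Or [Or [Or [Or [And [Not s]]] or [And [Not true]]] or [And [Not s]]] or [And [Not s]]]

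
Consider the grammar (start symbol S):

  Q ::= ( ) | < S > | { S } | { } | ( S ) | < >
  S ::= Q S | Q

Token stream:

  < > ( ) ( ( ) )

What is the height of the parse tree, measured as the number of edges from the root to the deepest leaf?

6

[S [Q < >] [S [Q ( )] [S [Q ( [S [Q ( )]] )]]]]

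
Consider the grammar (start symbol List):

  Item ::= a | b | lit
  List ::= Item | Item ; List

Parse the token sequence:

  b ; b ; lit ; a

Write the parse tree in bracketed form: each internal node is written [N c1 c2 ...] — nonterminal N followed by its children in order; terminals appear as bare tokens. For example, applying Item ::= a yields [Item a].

List
Item ; List
b ; List
b ; Item ; List
b ; b ; List
b ; b ; Item ; List
b ; b ; lit ; List
b ; b ; lit ; Item
b ; b ; lit ; a

[List [Item b] ; [List [Item b] ; [List [Item lit] ; [List [Item a]]]]]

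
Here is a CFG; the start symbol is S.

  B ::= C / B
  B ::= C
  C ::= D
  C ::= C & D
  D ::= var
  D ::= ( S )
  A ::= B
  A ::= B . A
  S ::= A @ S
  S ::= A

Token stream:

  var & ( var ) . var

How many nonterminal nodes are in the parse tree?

[S [A [B [C [C [D var]] & [D ( [S [A [B [C [D var]]]]] )]]] . [A [B [C [D var]]]]]]

16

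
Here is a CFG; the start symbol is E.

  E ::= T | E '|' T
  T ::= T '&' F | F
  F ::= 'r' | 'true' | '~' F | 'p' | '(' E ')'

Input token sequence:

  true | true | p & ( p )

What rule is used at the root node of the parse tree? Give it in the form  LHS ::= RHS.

[E [E [E [T [F true]]] | [T [F true]]] | [T [T [F p]] & [F ( [E [T [F p]]] )]]]

E ::= E '|' T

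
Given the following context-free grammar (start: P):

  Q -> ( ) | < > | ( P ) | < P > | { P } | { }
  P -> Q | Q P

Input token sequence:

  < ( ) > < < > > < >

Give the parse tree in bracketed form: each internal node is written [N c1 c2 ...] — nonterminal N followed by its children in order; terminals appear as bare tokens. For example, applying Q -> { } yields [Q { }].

[P [Q < [P [Q ( )]] >] [P [Q < [P [Q < >]] >] [P [Q < >]]]]

P
Q P
< P > P
< Q > P
< ( ) > P
< ( ) > Q P
< ( ) > < P > P
< ( ) > < Q > P
< ( ) > < < > > P
< ( ) > < < > > Q
< ( ) > < < > > < >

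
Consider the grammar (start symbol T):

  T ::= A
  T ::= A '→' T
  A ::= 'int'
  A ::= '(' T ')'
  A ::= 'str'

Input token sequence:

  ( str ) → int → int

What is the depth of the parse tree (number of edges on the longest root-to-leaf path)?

4

[T [A ( [T [A str]] )] → [T [A int] → [T [A int]]]]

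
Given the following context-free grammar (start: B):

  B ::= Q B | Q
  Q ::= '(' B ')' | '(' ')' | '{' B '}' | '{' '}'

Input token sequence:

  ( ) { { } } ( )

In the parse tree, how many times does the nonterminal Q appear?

[B [Q ( )] [B [Q { [B [Q { }]] }] [B [Q ( )]]]]

4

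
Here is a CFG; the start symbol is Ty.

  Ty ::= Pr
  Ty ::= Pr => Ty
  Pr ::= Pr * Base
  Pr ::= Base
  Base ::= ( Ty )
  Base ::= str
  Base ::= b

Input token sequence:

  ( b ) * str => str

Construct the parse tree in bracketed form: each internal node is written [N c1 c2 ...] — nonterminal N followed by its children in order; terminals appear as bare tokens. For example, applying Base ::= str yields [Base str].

Ty
Pr => Ty
Pr * Base => Ty
Base * Base => Ty
( Ty ) * Base => Ty
( Pr ) * Base => Ty
( Base ) * Base => Ty
( b ) * Base => Ty
( b ) * str => Ty
( b ) * str => Pr
( b ) * str => Base
( b ) * str => str

[Ty [Pr [Pr [Base ( [Ty [Pr [Base b]]] )]] * [Base str]] => [Ty [Pr [Base str]]]]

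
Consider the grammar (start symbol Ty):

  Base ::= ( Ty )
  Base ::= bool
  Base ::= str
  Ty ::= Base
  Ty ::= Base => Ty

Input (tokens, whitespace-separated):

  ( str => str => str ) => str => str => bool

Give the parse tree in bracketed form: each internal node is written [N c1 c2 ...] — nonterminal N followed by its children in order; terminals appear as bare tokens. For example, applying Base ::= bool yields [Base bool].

Ty
Base => Ty
( Ty ) => Ty
( Base => Ty ) => Ty
( str => Ty ) => Ty
( str => Base => Ty ) => Ty
( str => str => Ty ) => Ty
( str => str => Base ) => Ty
( str => str => str ) => Ty
( str => str => str ) => Base => Ty
( str => str => str ) => str => Ty
( str => str => str ) => str => Base => Ty
( str => str => str ) => str => str => Ty
( str => str => str ) => str => str => Base
( str => str => str ) => str => str => bool

[Ty [Base ( [Ty [Base str] => [Ty [Base str] => [Ty [Base str]]]] )] => [Ty [Base str] => [Ty [Base str] => [Ty [Base bool]]]]]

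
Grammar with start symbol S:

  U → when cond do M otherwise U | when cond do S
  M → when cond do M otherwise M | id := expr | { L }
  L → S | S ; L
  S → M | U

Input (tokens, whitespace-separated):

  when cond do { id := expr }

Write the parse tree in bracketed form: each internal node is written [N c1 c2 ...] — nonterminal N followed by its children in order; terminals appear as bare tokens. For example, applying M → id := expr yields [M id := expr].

[S [U when cond do [S [M { [L [S [M id := expr]]] }]]]]

S
U
when cond do S
when cond do M
when cond do { L }
when cond do { S }
when cond do { M }
when cond do { id := expr }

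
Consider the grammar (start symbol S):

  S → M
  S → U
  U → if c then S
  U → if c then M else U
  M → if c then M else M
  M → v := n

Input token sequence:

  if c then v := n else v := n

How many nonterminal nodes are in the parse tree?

4

[S [M if c then [M v := n] else [M v := n]]]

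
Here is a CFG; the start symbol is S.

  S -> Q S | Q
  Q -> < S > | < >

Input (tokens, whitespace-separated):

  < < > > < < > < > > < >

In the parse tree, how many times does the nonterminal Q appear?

6

[S [Q < [S [Q < >]] >] [S [Q < [S [Q < >] [S [Q < >]]] >] [S [Q < >]]]]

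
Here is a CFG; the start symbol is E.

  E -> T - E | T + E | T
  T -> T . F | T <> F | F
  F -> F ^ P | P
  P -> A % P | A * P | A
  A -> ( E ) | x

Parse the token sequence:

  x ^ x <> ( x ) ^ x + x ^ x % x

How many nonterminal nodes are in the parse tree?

[E [T [T [F [F [P [A x]]] ^ [P [A x]]]] <> [F [F [P [A ( [E [T [F [P [A x]]]]] )]]] ^ [P [A x]]]] + [E [T [F [F [P [A x]]] ^ [P [A x] % [P [A x]]]]]]]

30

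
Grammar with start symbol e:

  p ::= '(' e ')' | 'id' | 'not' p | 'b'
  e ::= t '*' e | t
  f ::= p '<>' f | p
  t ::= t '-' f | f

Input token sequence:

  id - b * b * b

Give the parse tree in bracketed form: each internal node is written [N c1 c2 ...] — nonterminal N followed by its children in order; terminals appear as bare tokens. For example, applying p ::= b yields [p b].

e
t * e
t - f * e
f - f * e
p - f * e
id - f * e
id - p * e
id - b * e
id - b * t * e
id - b * f * e
id - b * p * e
id - b * b * e
id - b * b * t
id - b * b * f
id - b * b * p
id - b * b * b

[e [t [t [f [p id]]] - [f [p b]]] * [e [t [f [p b]]] * [e [t [f [p b]]]]]]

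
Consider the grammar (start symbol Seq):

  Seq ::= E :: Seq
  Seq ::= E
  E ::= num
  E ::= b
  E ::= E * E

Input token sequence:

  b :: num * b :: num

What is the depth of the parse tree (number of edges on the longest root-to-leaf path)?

[Seq [E b] :: [Seq [E [E num] * [E b]] :: [Seq [E num]]]]

4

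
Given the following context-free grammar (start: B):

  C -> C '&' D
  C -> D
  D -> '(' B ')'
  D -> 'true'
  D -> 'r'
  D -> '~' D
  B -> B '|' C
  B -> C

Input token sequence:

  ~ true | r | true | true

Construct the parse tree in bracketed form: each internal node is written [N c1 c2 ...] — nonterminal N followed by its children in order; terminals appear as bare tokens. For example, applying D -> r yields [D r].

B
B | C
B | C | C
B | C | C | C
C | C | C | C
D | C | C | C
~ D | C | C | C
~ true | C | C | C
~ true | D | C | C
~ true | r | C | C
~ true | r | D | C
~ true | r | true | C
~ true | r | true | D
~ true | r | true | true

[B [B [B [B [C [D ~ [D true]]]] | [C [D r]]] | [C [D true]]] | [C [D true]]]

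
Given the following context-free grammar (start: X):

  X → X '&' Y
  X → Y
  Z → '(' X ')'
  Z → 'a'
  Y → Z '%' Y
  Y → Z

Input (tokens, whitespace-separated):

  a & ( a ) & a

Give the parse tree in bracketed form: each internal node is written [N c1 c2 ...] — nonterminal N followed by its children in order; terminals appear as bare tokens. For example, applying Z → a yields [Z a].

X
X & Y
X & Y & Y
Y & Y & Y
Z & Y & Y
a & Y & Y
a & Z & Y
a & ( X ) & Y
a & ( Y ) & Y
a & ( Z ) & Y
a & ( a ) & Y
a & ( a ) & Z
a & ( a ) & a

[X [X [X [Y [Z a]]] & [Y [Z ( [X [Y [Z a]]] )]]] & [Y [Z a]]]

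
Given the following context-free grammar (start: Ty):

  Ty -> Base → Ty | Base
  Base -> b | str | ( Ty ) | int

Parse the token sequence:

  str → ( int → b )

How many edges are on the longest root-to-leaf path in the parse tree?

[Ty [Base str] → [Ty [Base ( [Ty [Base int] → [Ty [Base b]]] )]]]

6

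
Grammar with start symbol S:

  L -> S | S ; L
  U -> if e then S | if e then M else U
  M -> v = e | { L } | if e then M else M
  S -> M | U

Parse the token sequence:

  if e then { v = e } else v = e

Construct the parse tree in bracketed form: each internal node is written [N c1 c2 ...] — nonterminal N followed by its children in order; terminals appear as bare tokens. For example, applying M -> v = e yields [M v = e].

S
M
if e then M else M
if e then { L } else M
if e then { S } else M
if e then { M } else M
if e then { v = e } else M
if e then { v = e } else v = e

[S [M if e then [M { [L [S [M v = e]]] }] else [M v = e]]]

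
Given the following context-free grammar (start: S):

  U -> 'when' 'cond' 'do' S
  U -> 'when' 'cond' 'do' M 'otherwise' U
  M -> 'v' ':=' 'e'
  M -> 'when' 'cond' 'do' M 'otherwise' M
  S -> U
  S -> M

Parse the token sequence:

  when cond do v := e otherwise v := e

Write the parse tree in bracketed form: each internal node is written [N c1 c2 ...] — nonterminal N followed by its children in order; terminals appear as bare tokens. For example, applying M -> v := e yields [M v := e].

S
M
when cond do M otherwise M
when cond do v := e otherwise M
when cond do v := e otherwise v := e

[S [M when cond do [M v := e] otherwise [M v := e]]]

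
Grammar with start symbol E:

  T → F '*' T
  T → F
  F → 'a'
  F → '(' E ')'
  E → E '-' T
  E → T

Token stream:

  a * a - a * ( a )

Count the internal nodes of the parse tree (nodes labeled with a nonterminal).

13

[E [E [T [F a] * [T [F a]]]] - [T [F a] * [T [F ( [E [T [F a]]] )]]]]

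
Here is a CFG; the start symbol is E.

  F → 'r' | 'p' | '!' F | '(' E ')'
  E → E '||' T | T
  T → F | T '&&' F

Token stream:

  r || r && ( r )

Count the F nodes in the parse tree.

4

[E [E [T [F r]]] || [T [T [F r]] && [F ( [E [T [F r]]] )]]]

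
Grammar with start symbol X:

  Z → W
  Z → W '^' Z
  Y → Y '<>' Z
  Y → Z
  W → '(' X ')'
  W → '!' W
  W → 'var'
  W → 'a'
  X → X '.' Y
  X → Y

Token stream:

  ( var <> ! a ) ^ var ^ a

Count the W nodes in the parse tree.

[X [Y [Z [W ( [X [Y [Y [Z [W var]]] <> [Z [W ! [W a]]]]] )] ^ [Z [W var] ^ [Z [W a]]]]]]

6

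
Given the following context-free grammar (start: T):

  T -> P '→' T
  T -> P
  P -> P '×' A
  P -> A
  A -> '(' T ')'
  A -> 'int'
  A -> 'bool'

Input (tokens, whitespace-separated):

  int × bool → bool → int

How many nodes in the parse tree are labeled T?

[T [P [P [A int]] × [A bool]] → [T [P [A bool]] → [T [P [A int]]]]]

3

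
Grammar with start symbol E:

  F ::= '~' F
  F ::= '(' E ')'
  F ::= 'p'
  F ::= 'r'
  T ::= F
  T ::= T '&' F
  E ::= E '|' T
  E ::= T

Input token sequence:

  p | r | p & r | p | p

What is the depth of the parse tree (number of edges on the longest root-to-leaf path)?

[E [E [E [E [E [T [F p]]] | [T [F r]]] | [T [T [F p]] & [F r]]] | [T [F p]]] | [T [F p]]]

7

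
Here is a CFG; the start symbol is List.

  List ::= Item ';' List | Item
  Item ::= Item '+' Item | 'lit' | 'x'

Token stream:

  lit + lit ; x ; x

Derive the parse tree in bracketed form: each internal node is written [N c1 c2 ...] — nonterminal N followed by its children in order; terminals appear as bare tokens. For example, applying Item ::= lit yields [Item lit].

List
Item ; List
Item + Item ; List
lit + Item ; List
lit + lit ; List
lit + lit ; Item ; List
lit + lit ; x ; List
lit + lit ; x ; Item
lit + lit ; x ; x

[List [Item [Item lit] + [Item lit]] ; [List [Item x] ; [List [Item x]]]]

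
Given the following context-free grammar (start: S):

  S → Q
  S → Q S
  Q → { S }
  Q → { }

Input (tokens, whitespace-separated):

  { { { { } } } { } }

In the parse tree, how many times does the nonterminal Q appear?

5

[S [Q { [S [Q { [S [Q { [S [Q { }]] }]] }] [S [Q { }]]] }]]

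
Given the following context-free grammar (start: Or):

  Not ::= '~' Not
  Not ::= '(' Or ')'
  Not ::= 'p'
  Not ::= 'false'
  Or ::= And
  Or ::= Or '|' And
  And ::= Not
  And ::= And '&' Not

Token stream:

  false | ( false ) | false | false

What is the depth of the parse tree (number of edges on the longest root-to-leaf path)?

8

[Or [Or [Or [Or [And [Not false]]] | [And [Not ( [Or [And [Not false]]] )]]] | [And [Not false]]] | [And [Not false]]]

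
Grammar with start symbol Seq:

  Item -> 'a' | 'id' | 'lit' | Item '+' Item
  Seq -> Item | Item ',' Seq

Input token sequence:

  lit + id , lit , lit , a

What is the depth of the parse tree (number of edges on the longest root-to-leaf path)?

5

[Seq [Item [Item lit] + [Item id]] , [Seq [Item lit] , [Seq [Item lit] , [Seq [Item a]]]]]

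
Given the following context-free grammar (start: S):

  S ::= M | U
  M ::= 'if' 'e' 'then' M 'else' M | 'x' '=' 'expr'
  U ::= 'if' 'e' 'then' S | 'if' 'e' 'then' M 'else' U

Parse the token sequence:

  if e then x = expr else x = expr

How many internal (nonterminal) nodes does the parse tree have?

4

[S [M if e then [M x = expr] else [M x = expr]]]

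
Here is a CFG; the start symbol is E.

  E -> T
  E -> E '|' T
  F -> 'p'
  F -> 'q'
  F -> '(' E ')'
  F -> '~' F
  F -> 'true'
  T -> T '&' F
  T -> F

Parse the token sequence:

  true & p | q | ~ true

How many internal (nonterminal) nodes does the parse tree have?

12

[E [E [E [T [T [F true]] & [F p]]] | [T [F q]]] | [T [F ~ [F true]]]]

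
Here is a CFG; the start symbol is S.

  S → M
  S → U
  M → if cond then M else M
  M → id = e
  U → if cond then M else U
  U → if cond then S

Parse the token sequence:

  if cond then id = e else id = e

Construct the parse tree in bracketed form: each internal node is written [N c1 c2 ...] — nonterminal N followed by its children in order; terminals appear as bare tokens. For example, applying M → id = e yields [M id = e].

[S [M if cond then [M id = e] else [M id = e]]]

S
M
if cond then M else M
if cond then id = e else M
if cond then id = e else id = e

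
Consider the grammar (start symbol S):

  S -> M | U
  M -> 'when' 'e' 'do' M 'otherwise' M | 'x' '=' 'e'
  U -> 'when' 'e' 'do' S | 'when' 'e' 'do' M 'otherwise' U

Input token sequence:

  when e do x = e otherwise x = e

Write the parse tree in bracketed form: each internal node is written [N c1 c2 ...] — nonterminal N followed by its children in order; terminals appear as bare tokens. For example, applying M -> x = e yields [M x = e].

S
M
when e do M otherwise M
when e do x = e otherwise M
when e do x = e otherwise x = e

[S [M when e do [M x = e] otherwise [M x = e]]]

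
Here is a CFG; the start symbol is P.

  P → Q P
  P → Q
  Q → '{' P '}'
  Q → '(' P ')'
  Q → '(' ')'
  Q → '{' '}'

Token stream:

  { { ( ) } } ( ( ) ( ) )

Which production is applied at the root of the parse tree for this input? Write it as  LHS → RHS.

[P [Q { [P [Q { [P [Q ( )]] }]] }] [P [Q ( [P [Q ( )] [P [Q ( )]]] )]]]

P → Q P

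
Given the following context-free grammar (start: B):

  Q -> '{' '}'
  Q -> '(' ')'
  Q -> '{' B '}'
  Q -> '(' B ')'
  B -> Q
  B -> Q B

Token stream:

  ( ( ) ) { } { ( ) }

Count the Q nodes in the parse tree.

5

[B [Q ( [B [Q ( )]] )] [B [Q { }] [B [Q { [B [Q ( )]] }]]]]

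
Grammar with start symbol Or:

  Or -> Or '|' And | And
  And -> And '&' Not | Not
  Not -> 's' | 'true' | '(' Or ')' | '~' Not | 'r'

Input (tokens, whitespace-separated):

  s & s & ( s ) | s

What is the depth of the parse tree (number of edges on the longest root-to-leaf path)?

7

[Or [Or [And [And [And [Not s]] & [Not s]] & [Not ( [Or [And [Not s]]] )]]] | [And [Not s]]]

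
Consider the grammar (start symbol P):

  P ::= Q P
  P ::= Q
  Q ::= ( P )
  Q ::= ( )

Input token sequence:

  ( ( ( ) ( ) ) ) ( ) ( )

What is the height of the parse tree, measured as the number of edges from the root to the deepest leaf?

[P [Q ( [P [Q ( [P [Q ( )] [P [Q ( )]]] )]] )] [P [Q ( )] [P [Q ( )]]]]

7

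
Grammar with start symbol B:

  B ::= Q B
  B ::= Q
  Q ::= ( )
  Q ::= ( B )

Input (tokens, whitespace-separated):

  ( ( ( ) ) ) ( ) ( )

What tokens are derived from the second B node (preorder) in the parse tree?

[B [Q ( [B [Q ( [B [Q ( )]] )]] )] [B [Q ( )] [B [Q ( )]]]]

( ( ) )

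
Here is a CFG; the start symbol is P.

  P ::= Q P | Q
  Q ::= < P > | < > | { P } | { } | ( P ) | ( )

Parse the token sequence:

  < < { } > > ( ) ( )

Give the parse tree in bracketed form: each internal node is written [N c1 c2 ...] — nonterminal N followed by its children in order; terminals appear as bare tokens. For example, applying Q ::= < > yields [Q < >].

[P [Q < [P [Q < [P [Q { }]] >]] >] [P [Q ( )] [P [Q ( )]]]]

P
Q P
< P > P
< Q > P
< < P > > P
< < Q > > P
< < { } > > P
< < { } > > Q P
< < { } > > ( ) P
< < { } > > ( ) Q
< < { } > > ( ) ( )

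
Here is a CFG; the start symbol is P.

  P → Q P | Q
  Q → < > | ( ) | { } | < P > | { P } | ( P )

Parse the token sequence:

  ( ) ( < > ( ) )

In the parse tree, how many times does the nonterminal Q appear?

4

[P [Q ( )] [P [Q ( [P [Q < >] [P [Q ( )]]] )]]]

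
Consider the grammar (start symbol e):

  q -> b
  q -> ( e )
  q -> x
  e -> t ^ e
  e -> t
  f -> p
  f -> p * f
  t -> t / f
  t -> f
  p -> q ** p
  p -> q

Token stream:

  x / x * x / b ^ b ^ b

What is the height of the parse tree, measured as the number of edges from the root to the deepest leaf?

7

[e [t [t [t [f [p [q x]]]] / [f [p [q x]] * [f [p [q x]]]]] / [f [p [q b]]]] ^ [e [t [f [p [q b]]]] ^ [e [t [f [p [q b]]]]]]]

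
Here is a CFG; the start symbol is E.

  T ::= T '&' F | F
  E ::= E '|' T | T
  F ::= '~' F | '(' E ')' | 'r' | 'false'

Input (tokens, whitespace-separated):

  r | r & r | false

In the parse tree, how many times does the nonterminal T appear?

4

[E [E [E [T [F r]]] | [T [T [F r]] & [F r]]] | [T [F false]]]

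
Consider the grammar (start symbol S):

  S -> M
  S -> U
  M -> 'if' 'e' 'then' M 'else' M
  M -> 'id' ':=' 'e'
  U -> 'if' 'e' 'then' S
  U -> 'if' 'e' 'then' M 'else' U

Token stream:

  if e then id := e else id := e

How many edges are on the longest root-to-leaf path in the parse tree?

[S [M if e then [M id := e] else [M id := e]]]

3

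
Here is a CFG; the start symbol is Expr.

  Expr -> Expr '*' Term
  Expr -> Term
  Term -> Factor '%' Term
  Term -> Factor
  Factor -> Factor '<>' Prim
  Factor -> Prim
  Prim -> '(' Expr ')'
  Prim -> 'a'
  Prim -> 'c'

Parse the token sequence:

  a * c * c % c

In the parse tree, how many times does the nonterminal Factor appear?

4

[Expr [Expr [Expr [Term [Factor [Prim a]]]] * [Term [Factor [Prim c]]]] * [Term [Factor [Prim c]] % [Term [Factor [Prim c]]]]]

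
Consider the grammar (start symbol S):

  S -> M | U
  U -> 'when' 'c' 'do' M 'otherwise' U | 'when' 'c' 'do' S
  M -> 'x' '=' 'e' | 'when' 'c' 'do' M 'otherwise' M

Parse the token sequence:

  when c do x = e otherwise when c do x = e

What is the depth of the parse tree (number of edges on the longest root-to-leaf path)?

5

[S [U when c do [M x = e] otherwise [U when c do [S [M x = e]]]]]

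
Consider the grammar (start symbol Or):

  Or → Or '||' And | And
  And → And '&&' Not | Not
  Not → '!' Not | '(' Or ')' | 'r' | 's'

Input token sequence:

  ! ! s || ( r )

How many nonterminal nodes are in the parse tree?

[Or [Or [And [Not ! [Not ! [Not s]]]]] || [And [Not ( [Or [And [Not r]]] )]]]

11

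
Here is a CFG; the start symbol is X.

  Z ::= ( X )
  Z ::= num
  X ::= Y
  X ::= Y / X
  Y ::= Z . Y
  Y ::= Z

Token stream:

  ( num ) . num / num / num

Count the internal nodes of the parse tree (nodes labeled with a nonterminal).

14

[X [Y [Z ( [X [Y [Z num]]] )] . [Y [Z num]]] / [X [Y [Z num]] / [X [Y [Z num]]]]]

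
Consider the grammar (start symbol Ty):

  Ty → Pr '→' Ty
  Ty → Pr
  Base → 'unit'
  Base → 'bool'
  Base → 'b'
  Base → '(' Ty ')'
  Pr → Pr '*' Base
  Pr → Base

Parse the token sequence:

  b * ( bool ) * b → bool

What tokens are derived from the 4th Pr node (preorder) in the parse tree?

bool

[Ty [Pr [Pr [Pr [Base b]] * [Base ( [Ty [Pr [Base bool]]] )]] * [Base b]] → [Ty [Pr [Base bool]]]]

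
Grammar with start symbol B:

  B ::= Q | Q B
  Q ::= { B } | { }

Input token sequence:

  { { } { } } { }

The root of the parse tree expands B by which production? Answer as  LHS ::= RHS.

[B [Q { [B [Q { }] [B [Q { }]]] }] [B [Q { }]]]

B ::= Q B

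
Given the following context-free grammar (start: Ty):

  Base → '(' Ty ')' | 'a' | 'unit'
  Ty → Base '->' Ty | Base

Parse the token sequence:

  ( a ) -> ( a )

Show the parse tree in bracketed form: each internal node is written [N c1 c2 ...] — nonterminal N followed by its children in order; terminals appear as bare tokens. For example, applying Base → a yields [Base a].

Ty
Base -> Ty
( Ty ) -> Ty
( Base ) -> Ty
( a ) -> Ty
( a ) -> Base
( a ) -> ( Ty )
( a ) -> ( Base )
( a ) -> ( a )

[Ty [Base ( [Ty [Base a]] )] -> [Ty [Base ( [Ty [Base a]] )]]]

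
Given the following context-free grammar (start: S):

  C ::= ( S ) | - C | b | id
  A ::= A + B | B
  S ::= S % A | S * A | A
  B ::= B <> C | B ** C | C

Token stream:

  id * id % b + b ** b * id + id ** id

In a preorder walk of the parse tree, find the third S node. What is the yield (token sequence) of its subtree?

id * id

[S [S [S [S [A [B [C id]]]] * [A [B [C id]]]] % [A [A [B [C b]]] + [B [B [C b]] ** [C b]]]] * [A [A [B [C id]]] + [B [B [C id]] ** [C id]]]]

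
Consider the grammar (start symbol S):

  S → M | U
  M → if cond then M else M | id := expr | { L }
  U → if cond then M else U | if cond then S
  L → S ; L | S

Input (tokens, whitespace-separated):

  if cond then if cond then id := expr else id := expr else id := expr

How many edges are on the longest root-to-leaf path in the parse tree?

[S [M if cond then [M if cond then [M id := expr] else [M id := expr]] else [M id := expr]]]

4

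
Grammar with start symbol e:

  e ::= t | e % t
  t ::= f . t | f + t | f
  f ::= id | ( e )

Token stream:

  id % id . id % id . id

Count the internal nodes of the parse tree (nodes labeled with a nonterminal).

[e [e [e [t [f id]]] % [t [f id] . [t [f id]]]] % [t [f id] . [t [f id]]]]

13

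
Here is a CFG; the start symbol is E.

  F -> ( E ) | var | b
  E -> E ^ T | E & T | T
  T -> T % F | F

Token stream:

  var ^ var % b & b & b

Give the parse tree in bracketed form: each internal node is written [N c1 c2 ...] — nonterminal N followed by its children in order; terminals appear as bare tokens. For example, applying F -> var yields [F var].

E
E & T
E & T & T
E ^ T & T & T
T ^ T & T & T
F ^ T & T & T
var ^ T & T & T
var ^ T % F & T & T
var ^ F % F & T & T
var ^ var % F & T & T
var ^ var % b & T & T
var ^ var % b & F & T
var ^ var % b & b & T
var ^ var % b & b & F
var ^ var % b & b & b

[E [E [E [E [T [F var]]] ^ [T [T [F var]] % [F b]]] & [T [F b]]] & [T [F b]]]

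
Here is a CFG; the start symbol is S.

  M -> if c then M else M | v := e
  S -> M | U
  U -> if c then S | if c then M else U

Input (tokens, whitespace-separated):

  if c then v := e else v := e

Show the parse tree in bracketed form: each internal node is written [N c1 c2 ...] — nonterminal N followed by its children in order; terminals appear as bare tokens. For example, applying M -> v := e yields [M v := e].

[S [M if c then [M v := e] else [M v := e]]]

S
M
if c then M else M
if c then v := e else M
if c then v := e else v := e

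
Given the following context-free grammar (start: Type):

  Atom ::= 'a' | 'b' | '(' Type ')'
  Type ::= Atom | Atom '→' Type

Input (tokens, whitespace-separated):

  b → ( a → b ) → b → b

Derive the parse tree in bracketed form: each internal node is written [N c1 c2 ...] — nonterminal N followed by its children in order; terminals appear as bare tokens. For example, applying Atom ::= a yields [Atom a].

[Type [Atom b] → [Type [Atom ( [Type [Atom a] → [Type [Atom b]]] )] → [Type [Atom b] → [Type [Atom b]]]]]

Type
Atom → Type
b → Type
b → Atom → Type
b → ( Type ) → Type
b → ( Atom → Type ) → Type
b → ( a → Type ) → Type
b → ( a → Atom ) → Type
b → ( a → b ) → Type
b → ( a → b ) → Atom → Type
b → ( a → b ) → b → Type
b → ( a → b ) → b → Atom
b → ( a → b ) → b → b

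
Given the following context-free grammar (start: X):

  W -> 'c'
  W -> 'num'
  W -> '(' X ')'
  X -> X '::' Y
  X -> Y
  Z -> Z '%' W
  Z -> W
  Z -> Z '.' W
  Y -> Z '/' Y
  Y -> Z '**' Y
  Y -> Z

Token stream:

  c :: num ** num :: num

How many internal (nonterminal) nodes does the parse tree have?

[X [X [X [Y [Z [W c]]]] :: [Y [Z [W num]] ** [Y [Z [W num]]]]] :: [Y [Z [W num]]]]

15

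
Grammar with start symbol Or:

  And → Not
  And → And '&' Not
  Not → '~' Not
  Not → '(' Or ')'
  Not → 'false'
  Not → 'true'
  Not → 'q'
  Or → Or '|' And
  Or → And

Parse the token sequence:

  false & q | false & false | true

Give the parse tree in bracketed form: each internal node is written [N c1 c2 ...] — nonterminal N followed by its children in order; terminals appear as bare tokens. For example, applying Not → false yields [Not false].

[Or [Or [Or [And [And [Not false]] & [Not q]]] | [And [And [Not false]] & [Not false]]] | [And [Not true]]]

Or
Or | And
Or | And | And
And | And | And
And & Not | And | And
Not & Not | And | And
false & Not | And | And
false & q | And | And
false & q | And & Not | And
false & q | Not & Not | And
false & q | false & Not | And
false & q | false & false | And
false & q | false & false | Not
false & q | false & false | true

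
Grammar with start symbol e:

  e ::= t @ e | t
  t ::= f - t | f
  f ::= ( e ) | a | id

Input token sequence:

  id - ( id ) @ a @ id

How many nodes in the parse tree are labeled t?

[e [t [f id] - [t [f ( [e [t [f id]]] )]]] @ [e [t [f a]] @ [e [t [f id]]]]]

5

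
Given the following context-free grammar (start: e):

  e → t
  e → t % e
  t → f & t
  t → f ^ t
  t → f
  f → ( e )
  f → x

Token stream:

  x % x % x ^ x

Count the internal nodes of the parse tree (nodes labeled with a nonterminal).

[e [t [f x]] % [e [t [f x]] % [e [t [f x] ^ [t [f x]]]]]]

11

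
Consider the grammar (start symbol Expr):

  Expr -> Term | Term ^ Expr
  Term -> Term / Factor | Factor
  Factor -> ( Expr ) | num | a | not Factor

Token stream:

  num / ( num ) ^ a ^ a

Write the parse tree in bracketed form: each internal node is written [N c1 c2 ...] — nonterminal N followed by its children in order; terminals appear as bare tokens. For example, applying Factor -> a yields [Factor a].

[Expr [Term [Term [Factor num]] / [Factor ( [Expr [Term [Factor num]]] )]] ^ [Expr [Term [Factor a]] ^ [Expr [Term [Factor a]]]]]

Expr
Term ^ Expr
Term / Factor ^ Expr
Factor / Factor ^ Expr
num / Factor ^ Expr
num / ( Expr ) ^ Expr
num / ( Term ) ^ Expr
num / ( Factor ) ^ Expr
num / ( num ) ^ Expr
num / ( num ) ^ Term ^ Expr
num / ( num ) ^ Factor ^ Expr
num / ( num ) ^ a ^ Expr
num / ( num ) ^ a ^ Term
num / ( num ) ^ a ^ Factor
num / ( num ) ^ a ^ a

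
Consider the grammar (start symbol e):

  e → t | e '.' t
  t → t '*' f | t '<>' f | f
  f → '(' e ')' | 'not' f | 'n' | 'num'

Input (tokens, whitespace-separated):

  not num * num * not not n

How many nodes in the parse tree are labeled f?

6

[e [t [t [t [f not [f num]]] * [f num]] * [f not [f not [f n]]]]]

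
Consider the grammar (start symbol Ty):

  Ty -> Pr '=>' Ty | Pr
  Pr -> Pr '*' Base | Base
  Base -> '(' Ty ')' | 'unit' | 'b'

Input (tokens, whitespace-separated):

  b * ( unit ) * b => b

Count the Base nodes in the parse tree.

[Ty [Pr [Pr [Pr [Base b]] * [Base ( [Ty [Pr [Base unit]]] )]] * [Base b]] => [Ty [Pr [Base b]]]]

5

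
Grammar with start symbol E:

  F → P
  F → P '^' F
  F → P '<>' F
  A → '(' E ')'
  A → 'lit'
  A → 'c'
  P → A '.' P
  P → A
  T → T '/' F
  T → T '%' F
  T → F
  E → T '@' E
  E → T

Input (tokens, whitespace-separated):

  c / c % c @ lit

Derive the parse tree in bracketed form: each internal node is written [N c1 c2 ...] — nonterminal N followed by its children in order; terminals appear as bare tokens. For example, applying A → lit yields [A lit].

[E [T [T [T [F [P [A c]]]] / [F [P [A c]]]] % [F [P [A c]]]] @ [E [T [F [P [A lit]]]]]]

E
T @ E
T % F @ E
T / F % F @ E
F / F % F @ E
P / F % F @ E
A / F % F @ E
c / F % F @ E
c / P % F @ E
c / A % F @ E
c / c % F @ E
c / c % P @ E
c / c % A @ E
c / c % c @ E
c / c % c @ T
c / c % c @ F
c / c % c @ P
c / c % c @ A
c / c % c @ lit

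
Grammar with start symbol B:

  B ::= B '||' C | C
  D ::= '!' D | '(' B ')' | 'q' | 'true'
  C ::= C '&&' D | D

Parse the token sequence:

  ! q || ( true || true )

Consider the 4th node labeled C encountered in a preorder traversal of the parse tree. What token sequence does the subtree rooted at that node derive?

[B [B [C [D ! [D q]]]] || [C [D ( [B [B [C [D true]]] || [C [D true]]] )]]]

true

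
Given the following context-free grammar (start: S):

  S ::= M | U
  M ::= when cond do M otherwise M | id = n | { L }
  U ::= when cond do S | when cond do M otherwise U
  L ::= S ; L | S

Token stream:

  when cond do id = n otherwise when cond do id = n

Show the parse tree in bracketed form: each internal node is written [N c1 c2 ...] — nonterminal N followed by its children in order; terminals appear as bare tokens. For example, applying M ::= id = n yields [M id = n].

[S [U when cond do [M id = n] otherwise [U when cond do [S [M id = n]]]]]

S
U
when cond do M otherwise U
when cond do id = n otherwise U
when cond do id = n otherwise when cond do S
when cond do id = n otherwise when cond do M
when cond do id = n otherwise when cond do id = n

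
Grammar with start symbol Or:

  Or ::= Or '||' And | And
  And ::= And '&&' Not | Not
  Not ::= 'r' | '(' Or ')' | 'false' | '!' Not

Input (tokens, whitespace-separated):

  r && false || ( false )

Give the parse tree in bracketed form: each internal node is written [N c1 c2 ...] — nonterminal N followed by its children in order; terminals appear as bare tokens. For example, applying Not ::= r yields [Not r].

Or
Or || And
And || And
And && Not || And
Not && Not || And
r && Not || And
r && false || And
r && false || Not
r && false || ( Or )
r && false || ( And )
r && false || ( Not )
r && false || ( false )

[Or [Or [And [And [Not r]] && [Not false]]] || [And [Not ( [Or [And [Not false]]] )]]]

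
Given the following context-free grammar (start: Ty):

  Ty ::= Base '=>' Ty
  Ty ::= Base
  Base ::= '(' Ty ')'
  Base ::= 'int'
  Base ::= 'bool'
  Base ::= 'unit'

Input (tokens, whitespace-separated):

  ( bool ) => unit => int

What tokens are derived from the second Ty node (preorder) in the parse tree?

[Ty [Base ( [Ty [Base bool]] )] => [Ty [Base unit] => [Ty [Base int]]]]

bool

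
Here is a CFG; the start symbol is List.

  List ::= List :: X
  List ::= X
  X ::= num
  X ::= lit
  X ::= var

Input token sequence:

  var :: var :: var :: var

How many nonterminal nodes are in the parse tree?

[List [List [List [List [X var]] :: [X var]] :: [X var]] :: [X var]]

8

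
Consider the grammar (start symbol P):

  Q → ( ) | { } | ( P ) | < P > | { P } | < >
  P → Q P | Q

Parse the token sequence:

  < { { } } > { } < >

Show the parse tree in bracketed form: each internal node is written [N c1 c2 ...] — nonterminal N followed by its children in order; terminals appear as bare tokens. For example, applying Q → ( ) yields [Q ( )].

[P [Q < [P [Q { [P [Q { }]] }]] >] [P [Q { }] [P [Q < >]]]]

P
Q P
< P > P
< Q > P
< { P } > P
< { Q } > P
< { { } } > P
< { { } } > Q P
< { { } } > { } P
< { { } } > { } Q
< { { } } > { } < >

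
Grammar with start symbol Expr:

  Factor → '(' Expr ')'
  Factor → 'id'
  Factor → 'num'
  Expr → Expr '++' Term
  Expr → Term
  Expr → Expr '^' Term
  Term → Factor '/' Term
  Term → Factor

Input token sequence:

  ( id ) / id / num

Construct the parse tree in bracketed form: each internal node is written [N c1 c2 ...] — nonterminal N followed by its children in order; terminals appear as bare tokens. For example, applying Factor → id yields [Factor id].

Expr
Term
Factor / Term
( Expr ) / Term
( Term ) / Term
( Factor ) / Term
( id ) / Term
( id ) / Factor / Term
( id ) / id / Term
( id ) / id / Factor
( id ) / id / num

[Expr [Term [Factor ( [Expr [Term [Factor id]]] )] / [Term [Factor id] / [Term [Factor num]]]]]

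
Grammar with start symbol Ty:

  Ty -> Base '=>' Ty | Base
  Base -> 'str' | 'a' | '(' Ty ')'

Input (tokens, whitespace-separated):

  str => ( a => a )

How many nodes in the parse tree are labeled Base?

[Ty [Base str] => [Ty [Base ( [Ty [Base a] => [Ty [Base a]]] )]]]

4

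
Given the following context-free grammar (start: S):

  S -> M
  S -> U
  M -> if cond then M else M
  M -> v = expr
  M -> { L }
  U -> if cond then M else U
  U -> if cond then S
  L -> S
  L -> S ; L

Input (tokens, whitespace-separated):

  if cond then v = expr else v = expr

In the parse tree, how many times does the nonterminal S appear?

[S [M if cond then [M v = expr] else [M v = expr]]]

1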